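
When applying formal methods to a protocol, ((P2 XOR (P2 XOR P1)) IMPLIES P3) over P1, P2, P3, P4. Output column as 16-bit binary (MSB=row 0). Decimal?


Formula: ((P2 XOR (P2 XOR P1)) IMPLIES P3) over P1, P2, P3, P4 (16 rows)
Evaluate each row (bits = P1,P2,P3,P4, MSB first):
  row 0 [0000]: ((0 XOR (0 XOR 0)) IMPLIES 0) -> 1
  row 1 [0001]: ((0 XOR (0 XOR 0)) IMPLIES 0) -> 1
  row 2 [0010]: ((0 XOR (0 XOR 0)) IMPLIES 1) -> 1
  row 3 [0011]: ((0 XOR (0 XOR 0)) IMPLIES 1) -> 1
  row 4 [0100]: ((1 XOR (1 XOR 0)) IMPLIES 0) -> 1
  row 5 [0101]: ((1 XOR (1 XOR 0)) IMPLIES 0) -> 1
  row 6 [0110]: ((1 XOR (1 XOR 0)) IMPLIES 1) -> 1
  row 7 [0111]: ((1 XOR (1 XOR 0)) IMPLIES 1) -> 1
  row 8 [1000]: ((0 XOR (0 XOR 1)) IMPLIES 0) -> 0
  row 9 [1001]: ((0 XOR (0 XOR 1)) IMPLIES 0) -> 0
  row 10 [1010]: ((0 XOR (0 XOR 1)) IMPLIES 1) -> 1
  row 11 [1011]: ((0 XOR (0 XOR 1)) IMPLIES 1) -> 1
  row 12 [1100]: ((1 XOR (1 XOR 1)) IMPLIES 0) -> 0
  row 13 [1101]: ((1 XOR (1 XOR 1)) IMPLIES 0) -> 0
  row 14 [1110]: ((1 XOR (1 XOR 1)) IMPLIES 1) -> 1
  row 15 [1111]: ((1 XOR (1 XOR 1)) IMPLIES 1) -> 1
Full result column, 4 rows per line (P1,P2 fixed per line; P3,P4 runs 00..11 left to right):
  rows 0-3 [P1,P2=00]: 1111  = hex F
  rows 4-7 [P1,P2=01]: 1111  = hex F
  rows 8-11 [P1,P2=10]: 0011  = hex 3
  rows 12-15 [P1,P2=11]: 0011  = hex 3
Output column (row 0 .. row 15) = 1111111100110011
Output column grouped in 4s = 1111 1111 0011 0011 = 0xFF33
Convert to decimal digit by digit (value = value*16 + digit):
  F -> 15
  15*16 + 15 (F) = 255
  255*16 + 3 = 4083
  4083*16 + 3 = 65331
Decimal = 65331

65331


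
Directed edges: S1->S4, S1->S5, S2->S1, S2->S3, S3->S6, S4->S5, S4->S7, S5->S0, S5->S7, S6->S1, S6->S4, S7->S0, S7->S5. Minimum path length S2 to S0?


BFS layer-by-layer from S2:
  dist 0: {S2}
  dist 1: {S1, S3}
  dist 2: {S4, S5, S6}
  dist 3: {S0, S7}
  -> S0 reached at distance 3
Shortest path length = 3

3


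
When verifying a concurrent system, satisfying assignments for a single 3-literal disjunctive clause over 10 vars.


Step 1: Total=2^10=1024
Step 2: Unsat when all 3 false: 2^7=128
Step 3: Sat=1024-128=896

896


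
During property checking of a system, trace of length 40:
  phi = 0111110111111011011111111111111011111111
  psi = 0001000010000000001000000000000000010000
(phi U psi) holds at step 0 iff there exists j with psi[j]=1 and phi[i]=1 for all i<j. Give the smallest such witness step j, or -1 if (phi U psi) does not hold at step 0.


(phi U psi) at 0: need smallest j with psi[j]=1 and phi[i]=1 for all i in [0,j).
Scan from step 0:
  step 0: phi=0 -> phi-prefix broken from here
  step 3: psi=1 but phi already failed -> not a witness
  step 8: psi=1 but phi already failed -> not a witness
  step 18: psi=1 but phi already failed -> not a witness
  step 35: psi=1 but phi already failed -> not a witness
  end of trace: no witness -> -1
Witness step = -1

-1


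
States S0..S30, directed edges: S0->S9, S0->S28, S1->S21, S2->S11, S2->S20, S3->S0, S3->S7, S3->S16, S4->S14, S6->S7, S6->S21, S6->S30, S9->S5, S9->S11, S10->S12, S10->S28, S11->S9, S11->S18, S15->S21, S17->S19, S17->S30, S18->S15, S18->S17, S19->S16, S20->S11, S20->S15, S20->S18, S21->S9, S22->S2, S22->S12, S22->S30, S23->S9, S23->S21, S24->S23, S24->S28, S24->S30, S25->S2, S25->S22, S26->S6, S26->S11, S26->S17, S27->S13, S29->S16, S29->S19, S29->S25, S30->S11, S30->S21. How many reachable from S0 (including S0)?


BFS from S0:
  layer 0: {S0}
  layer 1: {S9, S28}
  layer 2: {S5, S11}
  layer 3: {S18}
  layer 4: {S15, S17}
  layer 5: {S19, S21, S30}
  layer 6: {S16}
Reachable set: {S0, S5, S9, S11, S15, S16, S17, S18, S19, S21, S28, S30}
Count = 12

12


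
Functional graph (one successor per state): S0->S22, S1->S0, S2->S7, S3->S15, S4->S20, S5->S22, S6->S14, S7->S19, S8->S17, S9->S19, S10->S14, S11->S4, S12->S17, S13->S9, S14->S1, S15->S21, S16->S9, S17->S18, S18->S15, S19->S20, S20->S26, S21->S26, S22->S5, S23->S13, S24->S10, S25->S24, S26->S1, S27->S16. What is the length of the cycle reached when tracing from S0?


Trace from S0 until a state repeats:
  S0 -> S22 -> S5 -> S22
S22 first seen at step 1, revisited at step 3.
Cycle length = 3 - 1 = 2

2


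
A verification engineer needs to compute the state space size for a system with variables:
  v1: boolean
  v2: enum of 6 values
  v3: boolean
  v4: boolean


State space = product of domain sizes of all variables.
Domain sizes:
  v1 (boolean): 2
  v2 (enum of 6 values): 6
  v3 (boolean): 2
  v4 (boolean): 2
Product = 2 * 6 * 2 * 2 = 48

48


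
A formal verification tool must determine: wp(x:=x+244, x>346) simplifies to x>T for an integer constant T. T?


Formula: wp(x:=E, P) = P[E/x] (substitute E for x in postcondition)
Step 1: Postcondition: x>346
Step 2: Substitute x+244 for x: x+244>346
Step 3: Solve for x: x > 346-244 = 102

102


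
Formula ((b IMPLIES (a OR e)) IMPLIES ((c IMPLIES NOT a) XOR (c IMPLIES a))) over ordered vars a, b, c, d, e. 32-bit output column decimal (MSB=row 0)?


Formula: ((b IMPLIES (a OR e)) IMPLIES ((c IMPLIES NOT a) XOR (c IMPLIES a))) over a, b, c, d, e (32 rows)
Evaluate each row (bits = a,b,c,d,e, MSB first):
  row 0 [00000]: ((0 IMPLIES (0 OR 0)) IMPLIES ((0 IMPLIES NOT 0) XOR (0 IMPLIES 0))) -> 0
  row 1 [00001]: ((0 IMPLIES (0 OR 1)) IMPLIES ((0 IMPLIES NOT 0) XOR (0 IMPLIES 0))) -> 0
  row 2 [00010]: ((0 IMPLIES (0 OR 0)) IMPLIES ((0 IMPLIES NOT 0) XOR (0 IMPLIES 0))) -> 0
  row 3 [00011]: ((0 IMPLIES (0 OR 1)) IMPLIES ((0 IMPLIES NOT 0) XOR (0 IMPLIES 0))) -> 0
  row 4 [00100]: ((0 IMPLIES (0 OR 0)) IMPLIES ((1 IMPLIES NOT 0) XOR (1 IMPLIES 0))) -> 1
  row 5 [00101]: ((0 IMPLIES (0 OR 1)) IMPLIES ((1 IMPLIES NOT 0) XOR (1 IMPLIES 0))) -> 1
  row 6 [00110]: ((0 IMPLIES (0 OR 0)) IMPLIES ((1 IMPLIES NOT 0) XOR (1 IMPLIES 0))) -> 1
  row 7 [00111]: ((0 IMPLIES (0 OR 1)) IMPLIES ((1 IMPLIES NOT 0) XOR (1 IMPLIES 0))) -> 1
  row 8 [01000]: ((1 IMPLIES (0 OR 0)) IMPLIES ((0 IMPLIES NOT 0) XOR (0 IMPLIES 0))) -> 1
  row 9 [01001]: ((1 IMPLIES (0 OR 1)) IMPLIES ((0 IMPLIES NOT 0) XOR (0 IMPLIES 0))) -> 0
  row 10 [01010]: ((1 IMPLIES (0 OR 0)) IMPLIES ((0 IMPLIES NOT 0) XOR (0 IMPLIES 0))) -> 1
  row 11 [01011]: ((1 IMPLIES (0 OR 1)) IMPLIES ((0 IMPLIES NOT 0) XOR (0 IMPLIES 0))) -> 0
  row 12 [01100]: ((1 IMPLIES (0 OR 0)) IMPLIES ((1 IMPLIES NOT 0) XOR (1 IMPLIES 0))) -> 1
  row 13 [01101]: ((1 IMPLIES (0 OR 1)) IMPLIES ((1 IMPLIES NOT 0) XOR (1 IMPLIES 0))) -> 1
  row 14 [01110]: ((1 IMPLIES (0 OR 0)) IMPLIES ((1 IMPLIES NOT 0) XOR (1 IMPLIES 0))) -> 1
  row 15 [01111]: ((1 IMPLIES (0 OR 1)) IMPLIES ((1 IMPLIES NOT 0) XOR (1 IMPLIES 0))) -> 1
  row 16 [10000]: ((0 IMPLIES (1 OR 0)) IMPLIES ((0 IMPLIES NOT 1) XOR (0 IMPLIES 1))) -> 0
  row 17 [10001]: ((0 IMPLIES (1 OR 1)) IMPLIES ((0 IMPLIES NOT 1) XOR (0 IMPLIES 1))) -> 0
  row 18 [10010]: ((0 IMPLIES (1 OR 0)) IMPLIES ((0 IMPLIES NOT 1) XOR (0 IMPLIES 1))) -> 0
  row 19 [10011]: ((0 IMPLIES (1 OR 1)) IMPLIES ((0 IMPLIES NOT 1) XOR (0 IMPLIES 1))) -> 0
  row 20 [10100]: ((0 IMPLIES (1 OR 0)) IMPLIES ((1 IMPLIES NOT 1) XOR (1 IMPLIES 1))) -> 1
  row 21 [10101]: ((0 IMPLIES (1 OR 1)) IMPLIES ((1 IMPLIES NOT 1) XOR (1 IMPLIES 1))) -> 1
  row 22 [10110]: ((0 IMPLIES (1 OR 0)) IMPLIES ((1 IMPLIES NOT 1) XOR (1 IMPLIES 1))) -> 1
  row 23 [10111]: ((0 IMPLIES (1 OR 1)) IMPLIES ((1 IMPLIES NOT 1) XOR (1 IMPLIES 1))) -> 1
  row 24 [11000]: ((1 IMPLIES (1 OR 0)) IMPLIES ((0 IMPLIES NOT 1) XOR (0 IMPLIES 1))) -> 0
  row 25 [11001]: ((1 IMPLIES (1 OR 1)) IMPLIES ((0 IMPLIES NOT 1) XOR (0 IMPLIES 1))) -> 0
  row 26 [11010]: ((1 IMPLIES (1 OR 0)) IMPLIES ((0 IMPLIES NOT 1) XOR (0 IMPLIES 1))) -> 0
  row 27 [11011]: ((1 IMPLIES (1 OR 1)) IMPLIES ((0 IMPLIES NOT 1) XOR (0 IMPLIES 1))) -> 0
  row 28 [11100]: ((1 IMPLIES (1 OR 0)) IMPLIES ((1 IMPLIES NOT 1) XOR (1 IMPLIES 1))) -> 1
  row 29 [11101]: ((1 IMPLIES (1 OR 1)) IMPLIES ((1 IMPLIES NOT 1) XOR (1 IMPLIES 1))) -> 1
  row 30 [11110]: ((1 IMPLIES (1 OR 0)) IMPLIES ((1 IMPLIES NOT 1) XOR (1 IMPLIES 1))) -> 1
  row 31 [11111]: ((1 IMPLIES (1 OR 1)) IMPLIES ((1 IMPLIES NOT 1) XOR (1 IMPLIES 1))) -> 1
Full result column, 4 rows per line (a,b,c fixed per line; d,e runs 00..11 left to right):
  rows 0-3 [a,b,c=000]: 0000  = hex 0
  rows 4-7 [a,b,c=001]: 1111  = hex F
  rows 8-11 [a,b,c=010]: 1010  = hex A
  rows 12-15 [a,b,c=011]: 1111  = hex F
  rows 16-19 [a,b,c=100]: 0000  = hex 0
  rows 20-23 [a,b,c=101]: 1111  = hex F
  rows 24-27 [a,b,c=110]: 0000  = hex 0
  rows 28-31 [a,b,c=111]: 1111  = hex F
Output column (row 0 .. row 31) = 00001111101011110000111100001111
Output column grouped in 4s = 0000 1111 1010 1111 0000 1111 0000 1111 = 0x0FAF0F0F
Convert to decimal digit by digit (value = value*16 + digit):
  0 -> 0
  0*16 + 15 (F) = 15
  15*16 + 10 (A) = 250
  250*16 + 15 (F) = 4015
  4015*16 + 0 = 64240
  64240*16 + 15 (F) = 1027855
  1027855*16 + 0 = 16445680
  16445680*16 + 15 (F) = 263130895
Decimal = 263130895

263130895


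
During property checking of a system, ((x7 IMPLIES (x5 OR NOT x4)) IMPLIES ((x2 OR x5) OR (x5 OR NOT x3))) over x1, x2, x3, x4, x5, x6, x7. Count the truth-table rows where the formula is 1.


Formula: ((x7 IMPLIES (x5 OR NOT x4)) IMPLIES ((x2 OR x5) OR (x5 OR NOT x3))) over 7 vars (128 rows)
Evaluate each row (x1, x2, x3, x4, x5, x6, x7 as bits, MSB first):
  row 0 [0000000]: ((0 IMPLIES (0 OR NOT 0)) IMPLIES ((0 OR 0) OR (0 OR NOT 0))) -> 1
  row 1 [0000001]: ((1 IMPLIES (0 OR NOT 0)) IMPLIES ((0 OR 0) OR (0 OR NOT 0))) -> 1
  row 2 [0000010]: ((0 IMPLIES (0 OR NOT 0)) IMPLIES ((0 OR 0) OR (0 OR NOT 0))) -> 1
  row 3 [0000011]: ((1 IMPLIES (0 OR NOT 0)) IMPLIES ((0 OR 0) OR (0 OR NOT 0))) -> 1
  row 4 [0000100]: ((0 IMPLIES (1 OR NOT 0)) IMPLIES ((0 OR 1) OR (1 OR NOT 0))) -> 1
  (every remaining row is evaluated the same way; all 128 results are listed next)
Full result column, 8 rows per line (x1,x2,x3,x4 fixed per line; x5,x6,x7 runs 000..111 left to right):
  rows 0-7 [x1,x2,x3,x4=0000]: 11111111  (ones: 8)
  rows 8-15 [x1,x2,x3,x4=0001]: 11111111  (ones: 8)
  rows 16-23 [x1,x2,x3,x4=0010]: 00001111  (ones: 4)
  rows 24-31 [x1,x2,x3,x4=0011]: 01011111  (ones: 6)
  rows 32-39 [x1,x2,x3,x4=0100]: 11111111  (ones: 8)
  rows 40-47 [x1,x2,x3,x4=0101]: 11111111  (ones: 8)
  rows 48-55 [x1,x2,x3,x4=0110]: 11111111  (ones: 8)
  rows 56-63 [x1,x2,x3,x4=0111]: 11111111  (ones: 8)
  rows 64-71 [x1,x2,x3,x4=1000]: 11111111  (ones: 8)
  rows 72-79 [x1,x2,x3,x4=1001]: 11111111  (ones: 8)
  rows 80-87 [x1,x2,x3,x4=1010]: 00001111  (ones: 4)
  rows 88-95 [x1,x2,x3,x4=1011]: 01011111  (ones: 6)
  rows 96-103 [x1,x2,x3,x4=1100]: 11111111  (ones: 8)
  rows 104-111 [x1,x2,x3,x4=1101]: 11111111  (ones: 8)
  rows 112-119 [x1,x2,x3,x4=1110]: 11111111  (ones: 8)
  rows 120-127 [x1,x2,x3,x4=1111]: 11111111  (ones: 8)
Count of 1-rows = 8+8+4+6+8+8+8+8+8+8+4+6+8+8+8+8 = 116

116


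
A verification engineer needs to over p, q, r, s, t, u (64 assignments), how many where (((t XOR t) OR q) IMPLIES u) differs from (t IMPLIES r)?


F1 = (((t XOR t) OR q) IMPLIES u)
F2 = (t IMPLIES r)
Evaluate both on each of 64 rows (bits = p,q,r,s,t,u):
  row 0 [000000]: F1=1 F2=1 -> 0
  row 1 [000001]: F1=1 F2=1 -> 0
  row 2 [000010]: F1=1 F2=0 (differ) -> 1
  row 3 [000011]: F1=1 F2=0 (differ) -> 1
  row 4 [000100]: F1=1 F2=1 -> 0
  (every remaining row is evaluated the same way; all 64 results are listed next)
Full result column, 8 rows per line (p,q,r fixed per line; s,t,u runs 000..111 left to right):
  rows 0-7 [p,q,r=000]: 00110011  (ones: 4)
  rows 8-15 [p,q,r=001]: 00000000  (ones: 0)
  rows 16-23 [p,q,r=010]: 10011001  (ones: 4)
  rows 24-31 [p,q,r=011]: 10101010  (ones: 4)
  rows 32-39 [p,q,r=100]: 00110011  (ones: 4)
  rows 40-47 [p,q,r=101]: 00000000  (ones: 0)
  rows 48-55 [p,q,r=110]: 10011001  (ones: 4)
  rows 56-63 [p,q,r=111]: 10101010  (ones: 4)
Disagreements = 4+0+4+4+4+0+4+4 = 24

24


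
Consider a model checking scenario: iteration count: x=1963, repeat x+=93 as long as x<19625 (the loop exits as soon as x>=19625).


Step 1: x goes from 1963 toward 19625 by 93; the body runs while x<19625, so iterations = ceil((bound-start)/step)
Step 2: Distance=17662
Step 3: ceil(17662/93)=190

190


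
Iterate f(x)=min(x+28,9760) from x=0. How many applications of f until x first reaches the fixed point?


Step 1: x=0, cap=9760, increment=28
Step 2: x grows by 28 each step until capped at 9760; fixed point is x=9760
Step 3: iterations = ceil(9760/28) = 349

349


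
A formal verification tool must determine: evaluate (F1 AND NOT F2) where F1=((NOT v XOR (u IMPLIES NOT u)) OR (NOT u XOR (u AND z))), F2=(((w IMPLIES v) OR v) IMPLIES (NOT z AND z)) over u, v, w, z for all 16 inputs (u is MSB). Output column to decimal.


F1 = ((NOT v XOR (u IMPLIES NOT u)) OR (NOT u XOR (u AND z)))
F2 = (((w IMPLIES v) OR v) IMPLIES (NOT z AND z))
Counterexample to F1=>F2 is where F1=1 and F2=0.
Evaluate each row (bits = u,v,w,z, MSB first):
  row 0 [0000]: F1=1 F2=0 -> F1&~F2 -> 1
  row 1 [0001]: F1=1 F2=0 -> F1&~F2 -> 1
  row 2 [0010]: F1=1 F2=1 -> F1&~F2 -> 0
  row 3 [0011]: F1=1 F2=1 -> F1&~F2 -> 0
  row 4 [0100]: F1=1 F2=0 -> F1&~F2 -> 1
  row 5 [0101]: F1=1 F2=0 -> F1&~F2 -> 1
  row 6 [0110]: F1=1 F2=0 -> F1&~F2 -> 1
  row 7 [0111]: F1=1 F2=0 -> F1&~F2 -> 1
  row 8 [1000]: F1=1 F2=0 -> F1&~F2 -> 1
  row 9 [1001]: F1=1 F2=0 -> F1&~F2 -> 1
  row 10 [1010]: F1=1 F2=1 -> F1&~F2 -> 0
  row 11 [1011]: F1=1 F2=1 -> F1&~F2 -> 0
  row 12 [1100]: F1=0 F2=0 -> F1&~F2 -> 0
  row 13 [1101]: F1=1 F2=0 -> F1&~F2 -> 1
  row 14 [1110]: F1=0 F2=0 -> F1&~F2 -> 0
  row 15 [1111]: F1=1 F2=0 -> F1&~F2 -> 1
Full result column, 4 rows per line (u,v fixed per line; w,z runs 00..11 left to right):
  rows 0-3 [u,v=00]: 1100  = hex C
  rows 4-7 [u,v=01]: 1111  = hex F
  rows 8-11 [u,v=10]: 1100  = hex C
  rows 12-15 [u,v=11]: 0101  = hex 5
Counterexample vector (row 0 .. row 15) = 1100111111000101
Output column grouped in 4s = 1100 1111 1100 0101 = 0xCFC5
Convert to decimal digit by digit (value = value*16 + digit):
  C -> 12
  12*16 + 15 (F) = 207
  207*16 + 12 (C) = 3324
  3324*16 + 5 = 53189
Decimal = 53189

53189


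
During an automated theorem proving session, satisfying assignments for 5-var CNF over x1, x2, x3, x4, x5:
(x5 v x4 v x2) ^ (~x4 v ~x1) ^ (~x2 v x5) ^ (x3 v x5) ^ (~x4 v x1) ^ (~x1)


CNF with 6 clauses over 5 vars (32 assignments).
An assignment satisfies CNF iff every clause has >=1 true literal.
Check each row (bits = x1,x2,x3,x4,x5; clause T/F shown):
  row 0 [00000]: clauses=FTTFTT -> 0
  row 1 [00001]: clauses=TTTTTT -> 1
  row 2 [00010]: clauses=TTTFFT -> 0
  row 3 [00011]: clauses=TTTTFT -> 0
  row 4 [00100]: clauses=FTTTTT -> 0
  row 5 [00101]: clauses=TTTTTT -> 1
  row 6 [00110]: clauses=TTTTFT -> 0
  row 7 [00111]: clauses=TTTTFT -> 0
  row 8 [01000]: clauses=TTFFTT -> 0
  row 9 [01001]: clauses=TTTTTT -> 1
  row 10 [01010]: clauses=TTFFFT -> 0
  row 11 [01011]: clauses=TTTTFT -> 0
  row 12 [01100]: clauses=TTFTTT -> 0
  row 13 [01101]: clauses=TTTTTT -> 1
  row 14 [01110]: clauses=TTFTFT -> 0
  row 15 [01111]: clauses=TTTTFT -> 0
  row 16 [10000]: clauses=FTTFTF -> 0
  row 17 [10001]: clauses=TTTTTF -> 0
  row 18 [10010]: clauses=TFTFTF -> 0
  row 19 [10011]: clauses=TFTTTF -> 0
  row 20 [10100]: clauses=FTTTTF -> 0
  row 21 [10101]: clauses=TTTTTF -> 0
  row 22 [10110]: clauses=TFTTTF -> 0
  row 23 [10111]: clauses=TFTTTF -> 0
  row 24 [11000]: clauses=TTFFTF -> 0
  row 25 [11001]: clauses=TTTTTF -> 0
  row 26 [11010]: clauses=TFFFTF -> 0
  row 27 [11011]: clauses=TFTTTF -> 0
  row 28 [11100]: clauses=TTFTTF -> 0
  row 29 [11101]: clauses=TTTTTF -> 0
  row 30 [11110]: clauses=TFFTTF -> 0
  row 31 [11111]: clauses=TFTTTF -> 0
Full result column, 8 rows per line (x1,x2 fixed per line; x3,x4,x5 runs 000..111 left to right):
  rows 0-7 [x1,x2=00]: 01000100  (ones: 2)
  rows 8-15 [x1,x2=01]: 01000100  (ones: 2)
  rows 16-23 [x1,x2=10]: 00000000  (ones: 0)
  rows 24-31 [x1,x2=11]: 00000000  (ones: 0)
Satisfying assignments = 2+2+0+0 = 4

4


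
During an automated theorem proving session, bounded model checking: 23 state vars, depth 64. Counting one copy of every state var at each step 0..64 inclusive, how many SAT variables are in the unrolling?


BMC unrolls to depth k, creating one copy of each state var for steps 0..k.
Step count = 64 + 1 = 65 (steps 0 through 64)
Vars per step = 23
Total = 23 * 65 = 1495

1495


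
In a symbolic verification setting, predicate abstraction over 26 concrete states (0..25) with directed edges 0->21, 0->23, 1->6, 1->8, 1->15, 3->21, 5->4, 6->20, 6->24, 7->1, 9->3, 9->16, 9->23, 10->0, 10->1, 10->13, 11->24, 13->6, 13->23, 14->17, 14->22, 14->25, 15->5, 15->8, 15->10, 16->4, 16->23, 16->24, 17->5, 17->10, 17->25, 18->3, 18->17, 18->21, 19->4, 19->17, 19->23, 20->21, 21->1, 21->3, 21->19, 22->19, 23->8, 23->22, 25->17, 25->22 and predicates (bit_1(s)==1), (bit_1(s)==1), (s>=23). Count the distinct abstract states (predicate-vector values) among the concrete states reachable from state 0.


BFS from 0:
Concrete reachable: {0, 1, 3, 4, 5, 6, 8, 10, 13, 15, 17, 19, 20, 21, 22, 23, 24, 25}
Abstract via predicates (bit_1(s)==1), (bit_1(s)==1), (s>=23):
  (0,0,0) <- {0, 1, 4, 5, 8, 13, 17, 20, 21}
  (0,0,1) <- {24, 25}
  (1,1,0) <- {3, 6, 10, 15, 19, 22}
  (1,1,1) <- {23}
Distinct abstract states = 4

4


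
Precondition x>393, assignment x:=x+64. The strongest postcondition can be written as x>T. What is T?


Formula: sp(P, x:=E) = exists old_x. (x = E[old_x/x]) AND P[old_x/x] (old_x is the value of x before the assignment; eliminate old_x by solving x = E[old_x/x] for old_x)
Step 1: Precondition P: x>393, i.e. old_x > 393
Step 2: Assignment gives x = old_x + 64, so old_x = x - 64
Step 3: Substitute into P: x - 64 > 393
Step 4: Simplify: x > 393+64 = 457

457


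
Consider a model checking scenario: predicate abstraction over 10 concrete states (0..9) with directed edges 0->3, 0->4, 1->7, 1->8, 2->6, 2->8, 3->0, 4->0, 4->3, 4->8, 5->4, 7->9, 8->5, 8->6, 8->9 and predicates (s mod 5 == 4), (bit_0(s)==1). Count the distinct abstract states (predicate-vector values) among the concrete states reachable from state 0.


BFS from 0:
Concrete reachable: {0, 3, 4, 5, 6, 8, 9}
Abstract via predicates (s mod 5 == 4), (bit_0(s)==1):
  (0,0) <- {0, 6, 8}
  (0,1) <- {3, 5}
  (1,0) <- {4}
  (1,1) <- {9}
Distinct abstract states = 4

4


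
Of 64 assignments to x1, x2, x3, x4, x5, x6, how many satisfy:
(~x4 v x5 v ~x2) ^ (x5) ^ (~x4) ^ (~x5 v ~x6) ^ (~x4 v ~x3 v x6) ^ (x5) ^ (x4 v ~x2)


CNF with 7 clauses over 6 vars (64 assignments).
An assignment satisfies CNF iff every clause has >=1 true literal.
Check each row (bits = x1,x2,x3,x4,x5,x6; clause T/F shown):
  row 0 [000000]: clauses=TFTTTFT -> 0
  row 1 [000001]: clauses=TFTTTFT -> 0
  row 2 [000010]: clauses=TTTTTTT -> 1
  row 3 [000011]: clauses=TTTFTTT -> 0
  row 4 [000100]: clauses=TFFTTFT -> 0
  (every remaining row is evaluated the same way; all 64 results are listed next)
Full result column, 8 rows per line (x1,x2,x3 fixed per line; x4,x5,x6 runs 000..111 left to right):
  rows 0-7 [x1,x2,x3=000]: 00100000  (ones: 1)
  rows 8-15 [x1,x2,x3=001]: 00100000  (ones: 1)
  rows 16-23 [x1,x2,x3=010]: 00000000  (ones: 0)
  rows 24-31 [x1,x2,x3=011]: 00000000  (ones: 0)
  rows 32-39 [x1,x2,x3=100]: 00100000  (ones: 1)
  rows 40-47 [x1,x2,x3=101]: 00100000  (ones: 1)
  rows 48-55 [x1,x2,x3=110]: 00000000  (ones: 0)
  rows 56-63 [x1,x2,x3=111]: 00000000  (ones: 0)
Satisfying assignments = 1+1+0+0+1+1+0+0 = 4

4


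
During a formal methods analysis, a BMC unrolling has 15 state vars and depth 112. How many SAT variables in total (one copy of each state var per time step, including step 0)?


BMC unrolls to depth k, creating one copy of each state var for steps 0..k.
Step count = 112 + 1 = 113 (steps 0 through 112)
Vars per step = 15
Total = 15 * 113 = 1695

1695


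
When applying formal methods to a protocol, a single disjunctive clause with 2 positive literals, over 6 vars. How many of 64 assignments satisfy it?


Step 1: Total=2^6=64
Step 2: Unsat when all 2 false: 2^4=16
Step 3: Sat=64-16=48

48


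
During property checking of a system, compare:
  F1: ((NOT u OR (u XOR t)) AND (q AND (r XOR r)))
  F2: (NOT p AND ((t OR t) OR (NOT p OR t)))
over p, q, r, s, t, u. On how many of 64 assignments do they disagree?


F1 = ((NOT u OR (u XOR t)) AND (q AND (r XOR r)))
F2 = (NOT p AND ((t OR t) OR (NOT p OR t)))
Evaluate both on each of 64 rows (bits = p,q,r,s,t,u):
  row 0 [000000]: F1=0 F2=1 (differ) -> 1
  row 1 [000001]: F1=0 F2=1 (differ) -> 1
  row 2 [000010]: F1=0 F2=1 (differ) -> 1
  row 3 [000011]: F1=0 F2=1 (differ) -> 1
  row 4 [000100]: F1=0 F2=1 (differ) -> 1
  (every remaining row is evaluated the same way; all 64 results are listed next)
Full result column, 8 rows per line (p,q,r fixed per line; s,t,u runs 000..111 left to right):
  rows 0-7 [p,q,r=000]: 11111111  (ones: 8)
  rows 8-15 [p,q,r=001]: 11111111  (ones: 8)
  rows 16-23 [p,q,r=010]: 11111111  (ones: 8)
  rows 24-31 [p,q,r=011]: 11111111  (ones: 8)
  rows 32-39 [p,q,r=100]: 00000000  (ones: 0)
  rows 40-47 [p,q,r=101]: 00000000  (ones: 0)
  rows 48-55 [p,q,r=110]: 00000000  (ones: 0)
  rows 56-63 [p,q,r=111]: 00000000  (ones: 0)
Disagreements = 8+8+8+8+0+0+0+0 = 32

32


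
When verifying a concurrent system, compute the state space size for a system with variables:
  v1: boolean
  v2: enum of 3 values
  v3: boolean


State space = product of domain sizes of all variables.
Domain sizes:
  v1 (boolean): 2
  v2 (enum of 3 values): 3
  v3 (boolean): 2
Product = 2 * 3 * 2 = 12

12


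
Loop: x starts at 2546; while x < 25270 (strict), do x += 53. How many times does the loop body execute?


Step 1: x goes from 2546 toward 25270 by 53; the body runs while x<25270, so iterations = ceil((bound-start)/step)
Step 2: Distance=22724
Step 3: ceil(22724/53)=429

429


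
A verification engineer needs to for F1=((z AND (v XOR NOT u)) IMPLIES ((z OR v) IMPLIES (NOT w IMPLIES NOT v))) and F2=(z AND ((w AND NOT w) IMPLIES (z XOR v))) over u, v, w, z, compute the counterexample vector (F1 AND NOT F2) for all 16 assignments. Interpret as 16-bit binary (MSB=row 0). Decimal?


F1 = ((z AND (v XOR NOT u)) IMPLIES ((z OR v) IMPLIES (NOT w IMPLIES NOT v)))
F2 = (z AND ((w AND NOT w) IMPLIES (z XOR v)))
Counterexample to F1=>F2 is where F1=1 and F2=0.
Evaluate each row (bits = u,v,w,z, MSB first):
  row 0 [0000]: F1=1 F2=0 -> F1&~F2 -> 1
  row 1 [0001]: F1=1 F2=1 -> F1&~F2 -> 0
  row 2 [0010]: F1=1 F2=0 -> F1&~F2 -> 1
  row 3 [0011]: F1=1 F2=1 -> F1&~F2 -> 0
  row 4 [0100]: F1=1 F2=0 -> F1&~F2 -> 1
  row 5 [0101]: F1=1 F2=1 -> F1&~F2 -> 0
  row 6 [0110]: F1=1 F2=0 -> F1&~F2 -> 1
  row 7 [0111]: F1=1 F2=1 -> F1&~F2 -> 0
  row 8 [1000]: F1=1 F2=0 -> F1&~F2 -> 1
  row 9 [1001]: F1=1 F2=1 -> F1&~F2 -> 0
  row 10 [1010]: F1=1 F2=0 -> F1&~F2 -> 1
  row 11 [1011]: F1=1 F2=1 -> F1&~F2 -> 0
  row 12 [1100]: F1=1 F2=0 -> F1&~F2 -> 1
  row 13 [1101]: F1=0 F2=1 -> F1&~F2 -> 0
  row 14 [1110]: F1=1 F2=0 -> F1&~F2 -> 1
  row 15 [1111]: F1=1 F2=1 -> F1&~F2 -> 0
Full result column, 4 rows per line (u,v fixed per line; w,z runs 00..11 left to right):
  rows 0-3 [u,v=00]: 1010  = hex A
  rows 4-7 [u,v=01]: 1010  = hex A
  rows 8-11 [u,v=10]: 1010  = hex A
  rows 12-15 [u,v=11]: 1010  = hex A
Counterexample vector (row 0 .. row 15) = 1010101010101010
Output column grouped in 4s = 1010 1010 1010 1010 = 0xAAAA
Convert to decimal digit by digit (value = value*16 + digit):
  A -> 10
  10*16 + 10 (A) = 170
  170*16 + 10 (A) = 2730
  2730*16 + 10 (A) = 43690
Decimal = 43690

43690


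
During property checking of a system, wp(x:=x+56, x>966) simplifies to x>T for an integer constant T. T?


Formula: wp(x:=E, P) = P[E/x] (substitute E for x in postcondition)
Step 1: Postcondition: x>966
Step 2: Substitute x+56 for x: x+56>966
Step 3: Solve for x: x > 966-56 = 910

910


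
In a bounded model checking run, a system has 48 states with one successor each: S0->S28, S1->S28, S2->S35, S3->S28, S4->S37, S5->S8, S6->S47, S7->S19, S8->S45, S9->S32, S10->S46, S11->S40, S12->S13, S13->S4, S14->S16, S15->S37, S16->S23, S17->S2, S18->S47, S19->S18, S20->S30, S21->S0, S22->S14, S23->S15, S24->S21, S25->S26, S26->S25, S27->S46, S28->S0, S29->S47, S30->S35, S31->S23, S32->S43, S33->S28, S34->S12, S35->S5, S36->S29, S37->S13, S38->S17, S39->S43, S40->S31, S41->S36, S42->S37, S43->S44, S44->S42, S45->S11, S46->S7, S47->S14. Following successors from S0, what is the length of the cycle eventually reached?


Trace from S0 until a state repeats:
  S0 -> S28 -> S0
S0 first seen at step 0, revisited at step 2.
Cycle length = 2 - 0 = 2

2


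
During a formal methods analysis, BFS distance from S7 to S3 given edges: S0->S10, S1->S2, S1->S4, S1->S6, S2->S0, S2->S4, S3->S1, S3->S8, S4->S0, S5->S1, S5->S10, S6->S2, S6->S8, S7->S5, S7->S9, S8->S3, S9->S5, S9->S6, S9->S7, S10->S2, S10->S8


BFS layer-by-layer from S7:
  dist 0: {S7}
  dist 1: {S5, S9}
  dist 2: {S1, S6, S10}
  dist 3: {S2, S4, S8}
  dist 4: {S0, S3}
  -> S3 reached at distance 4
Shortest path length = 4

4


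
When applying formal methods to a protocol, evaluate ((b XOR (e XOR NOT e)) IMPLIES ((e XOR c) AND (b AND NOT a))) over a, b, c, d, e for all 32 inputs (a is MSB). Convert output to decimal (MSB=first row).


Formula: ((b XOR (e XOR NOT e)) IMPLIES ((e XOR c) AND (b AND NOT a))) over a, b, c, d, e (32 rows)
Evaluate each row (bits = a,b,c,d,e, MSB first):
  row 0 [00000]: ((0 XOR (0 XOR NOT 0)) IMPLIES ((0 XOR 0) AND (0 AND NOT 0))) -> 0
  row 1 [00001]: ((0 XOR (1 XOR NOT 1)) IMPLIES ((1 XOR 0) AND (0 AND NOT 0))) -> 0
  row 2 [00010]: ((0 XOR (0 XOR NOT 0)) IMPLIES ((0 XOR 0) AND (0 AND NOT 0))) -> 0
  row 3 [00011]: ((0 XOR (1 XOR NOT 1)) IMPLIES ((1 XOR 0) AND (0 AND NOT 0))) -> 0
  row 4 [00100]: ((0 XOR (0 XOR NOT 0)) IMPLIES ((0 XOR 1) AND (0 AND NOT 0))) -> 0
  row 5 [00101]: ((0 XOR (1 XOR NOT 1)) IMPLIES ((1 XOR 1) AND (0 AND NOT 0))) -> 0
  row 6 [00110]: ((0 XOR (0 XOR NOT 0)) IMPLIES ((0 XOR 1) AND (0 AND NOT 0))) -> 0
  row 7 [00111]: ((0 XOR (1 XOR NOT 1)) IMPLIES ((1 XOR 1) AND (0 AND NOT 0))) -> 0
  row 8 [01000]: ((1 XOR (0 XOR NOT 0)) IMPLIES ((0 XOR 0) AND (1 AND NOT 0))) -> 1
  row 9 [01001]: ((1 XOR (1 XOR NOT 1)) IMPLIES ((1 XOR 0) AND (1 AND NOT 0))) -> 1
  row 10 [01010]: ((1 XOR (0 XOR NOT 0)) IMPLIES ((0 XOR 0) AND (1 AND NOT 0))) -> 1
  row 11 [01011]: ((1 XOR (1 XOR NOT 1)) IMPLIES ((1 XOR 0) AND (1 AND NOT 0))) -> 1
  row 12 [01100]: ((1 XOR (0 XOR NOT 0)) IMPLIES ((0 XOR 1) AND (1 AND NOT 0))) -> 1
  row 13 [01101]: ((1 XOR (1 XOR NOT 1)) IMPLIES ((1 XOR 1) AND (1 AND NOT 0))) -> 1
  row 14 [01110]: ((1 XOR (0 XOR NOT 0)) IMPLIES ((0 XOR 1) AND (1 AND NOT 0))) -> 1
  row 15 [01111]: ((1 XOR (1 XOR NOT 1)) IMPLIES ((1 XOR 1) AND (1 AND NOT 0))) -> 1
  row 16 [10000]: ((0 XOR (0 XOR NOT 0)) IMPLIES ((0 XOR 0) AND (0 AND NOT 1))) -> 0
  row 17 [10001]: ((0 XOR (1 XOR NOT 1)) IMPLIES ((1 XOR 0) AND (0 AND NOT 1))) -> 0
  row 18 [10010]: ((0 XOR (0 XOR NOT 0)) IMPLIES ((0 XOR 0) AND (0 AND NOT 1))) -> 0
  row 19 [10011]: ((0 XOR (1 XOR NOT 1)) IMPLIES ((1 XOR 0) AND (0 AND NOT 1))) -> 0
  row 20 [10100]: ((0 XOR (0 XOR NOT 0)) IMPLIES ((0 XOR 1) AND (0 AND NOT 1))) -> 0
  row 21 [10101]: ((0 XOR (1 XOR NOT 1)) IMPLIES ((1 XOR 1) AND (0 AND NOT 1))) -> 0
  row 22 [10110]: ((0 XOR (0 XOR NOT 0)) IMPLIES ((0 XOR 1) AND (0 AND NOT 1))) -> 0
  row 23 [10111]: ((0 XOR (1 XOR NOT 1)) IMPLIES ((1 XOR 1) AND (0 AND NOT 1))) -> 0
  row 24 [11000]: ((1 XOR (0 XOR NOT 0)) IMPLIES ((0 XOR 0) AND (1 AND NOT 1))) -> 1
  row 25 [11001]: ((1 XOR (1 XOR NOT 1)) IMPLIES ((1 XOR 0) AND (1 AND NOT 1))) -> 1
  row 26 [11010]: ((1 XOR (0 XOR NOT 0)) IMPLIES ((0 XOR 0) AND (1 AND NOT 1))) -> 1
  row 27 [11011]: ((1 XOR (1 XOR NOT 1)) IMPLIES ((1 XOR 0) AND (1 AND NOT 1))) -> 1
  row 28 [11100]: ((1 XOR (0 XOR NOT 0)) IMPLIES ((0 XOR 1) AND (1 AND NOT 1))) -> 1
  row 29 [11101]: ((1 XOR (1 XOR NOT 1)) IMPLIES ((1 XOR 1) AND (1 AND NOT 1))) -> 1
  row 30 [11110]: ((1 XOR (0 XOR NOT 0)) IMPLIES ((0 XOR 1) AND (1 AND NOT 1))) -> 1
  row 31 [11111]: ((1 XOR (1 XOR NOT 1)) IMPLIES ((1 XOR 1) AND (1 AND NOT 1))) -> 1
Full result column, 4 rows per line (a,b,c fixed per line; d,e runs 00..11 left to right):
  rows 0-3 [a,b,c=000]: 0000  = hex 0
  rows 4-7 [a,b,c=001]: 0000  = hex 0
  rows 8-11 [a,b,c=010]: 1111  = hex F
  rows 12-15 [a,b,c=011]: 1111  = hex F
  rows 16-19 [a,b,c=100]: 0000  = hex 0
  rows 20-23 [a,b,c=101]: 0000  = hex 0
  rows 24-27 [a,b,c=110]: 1111  = hex F
  rows 28-31 [a,b,c=111]: 1111  = hex F
Output column (row 0 .. row 31) = 00000000111111110000000011111111
Output column grouped in 4s = 0000 0000 1111 1111 0000 0000 1111 1111 = 0x00FF00FF
Convert to decimal digit by digit (value = value*16 + digit):
  0 -> 0
  0*16 + 0 = 0
  0*16 + 15 (F) = 15
  15*16 + 15 (F) = 255
  255*16 + 0 = 4080
  4080*16 + 0 = 65280
  65280*16 + 15 (F) = 1044495
  1044495*16 + 15 (F) = 16711935
Decimal = 16711935

16711935


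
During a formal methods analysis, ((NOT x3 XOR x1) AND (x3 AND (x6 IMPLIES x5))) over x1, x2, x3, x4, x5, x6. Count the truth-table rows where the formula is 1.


Formula: ((NOT x3 XOR x1) AND (x3 AND (x6 IMPLIES x5))) over 6 vars (64 rows)
Evaluate each row (x1, x2, x3, x4, x5, x6 as bits, MSB first):
  row 0 [000000]: ((NOT 0 XOR 0) AND (0 AND (0 IMPLIES 0))) -> 0
  row 1 [000001]: ((NOT 0 XOR 0) AND (0 AND (1 IMPLIES 0))) -> 0
  row 2 [000010]: ((NOT 0 XOR 0) AND (0 AND (0 IMPLIES 1))) -> 0
  row 3 [000011]: ((NOT 0 XOR 0) AND (0 AND (1 IMPLIES 1))) -> 0
  row 4 [000100]: ((NOT 0 XOR 0) AND (0 AND (0 IMPLIES 0))) -> 0
  (every remaining row is evaluated the same way; all 64 results are listed next)
Full result column, 8 rows per line (x1,x2,x3 fixed per line; x4,x5,x6 runs 000..111 left to right):
  rows 0-7 [x1,x2,x3=000]: 00000000  (ones: 0)
  rows 8-15 [x1,x2,x3=001]: 00000000  (ones: 0)
  rows 16-23 [x1,x2,x3=010]: 00000000  (ones: 0)
  rows 24-31 [x1,x2,x3=011]: 00000000  (ones: 0)
  rows 32-39 [x1,x2,x3=100]: 00000000  (ones: 0)
  rows 40-47 [x1,x2,x3=101]: 10111011  (ones: 6)
  rows 48-55 [x1,x2,x3=110]: 00000000  (ones: 0)
  rows 56-63 [x1,x2,x3=111]: 10111011  (ones: 6)
Count of 1-rows = 0+0+0+0+0+6+0+6 = 12

12


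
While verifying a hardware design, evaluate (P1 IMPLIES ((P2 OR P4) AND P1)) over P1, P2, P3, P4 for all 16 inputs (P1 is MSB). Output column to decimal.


Formula: (P1 IMPLIES ((P2 OR P4) AND P1)) over P1, P2, P3, P4 (16 rows)
Evaluate each row (bits = P1,P2,P3,P4, MSB first):
  row 0 [0000]: (0 IMPLIES ((0 OR 0) AND 0)) -> 1
  row 1 [0001]: (0 IMPLIES ((0 OR 1) AND 0)) -> 1
  row 2 [0010]: (0 IMPLIES ((0 OR 0) AND 0)) -> 1
  row 3 [0011]: (0 IMPLIES ((0 OR 1) AND 0)) -> 1
  row 4 [0100]: (0 IMPLIES ((1 OR 0) AND 0)) -> 1
  row 5 [0101]: (0 IMPLIES ((1 OR 1) AND 0)) -> 1
  row 6 [0110]: (0 IMPLIES ((1 OR 0) AND 0)) -> 1
  row 7 [0111]: (0 IMPLIES ((1 OR 1) AND 0)) -> 1
  row 8 [1000]: (1 IMPLIES ((0 OR 0) AND 1)) -> 0
  row 9 [1001]: (1 IMPLIES ((0 OR 1) AND 1)) -> 1
  row 10 [1010]: (1 IMPLIES ((0 OR 0) AND 1)) -> 0
  row 11 [1011]: (1 IMPLIES ((0 OR 1) AND 1)) -> 1
  row 12 [1100]: (1 IMPLIES ((1 OR 0) AND 1)) -> 1
  row 13 [1101]: (1 IMPLIES ((1 OR 1) AND 1)) -> 1
  row 14 [1110]: (1 IMPLIES ((1 OR 0) AND 1)) -> 1
  row 15 [1111]: (1 IMPLIES ((1 OR 1) AND 1)) -> 1
Full result column, 4 rows per line (P1,P2 fixed per line; P3,P4 runs 00..11 left to right):
  rows 0-3 [P1,P2=00]: 1111  = hex F
  rows 4-7 [P1,P2=01]: 1111  = hex F
  rows 8-11 [P1,P2=10]: 0101  = hex 5
  rows 12-15 [P1,P2=11]: 1111  = hex F
Output column (row 0 .. row 15) = 1111111101011111
Output column grouped in 4s = 1111 1111 0101 1111 = 0xFF5F
Convert to decimal digit by digit (value = value*16 + digit):
  F -> 15
  15*16 + 15 (F) = 255
  255*16 + 5 = 4085
  4085*16 + 15 (F) = 65375
Decimal = 65375

65375


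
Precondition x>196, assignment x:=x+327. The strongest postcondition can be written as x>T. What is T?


Formula: sp(P, x:=E) = exists old_x. (x = E[old_x/x]) AND P[old_x/x] (old_x is the value of x before the assignment; eliminate old_x by solving x = E[old_x/x] for old_x)
Step 1: Precondition P: x>196, i.e. old_x > 196
Step 2: Assignment gives x = old_x + 327, so old_x = x - 327
Step 3: Substitute into P: x - 327 > 196
Step 4: Simplify: x > 196+327 = 523

523


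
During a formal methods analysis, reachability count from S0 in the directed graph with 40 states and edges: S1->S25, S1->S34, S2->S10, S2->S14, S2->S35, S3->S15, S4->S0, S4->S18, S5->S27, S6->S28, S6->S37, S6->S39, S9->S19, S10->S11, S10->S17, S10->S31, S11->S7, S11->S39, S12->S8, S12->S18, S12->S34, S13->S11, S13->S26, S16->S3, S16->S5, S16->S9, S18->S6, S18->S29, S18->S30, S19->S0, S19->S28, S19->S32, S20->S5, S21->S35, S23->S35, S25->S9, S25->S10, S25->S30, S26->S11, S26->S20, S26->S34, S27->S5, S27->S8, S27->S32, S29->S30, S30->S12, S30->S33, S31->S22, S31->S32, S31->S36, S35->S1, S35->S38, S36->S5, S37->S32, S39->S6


BFS from S0:
  layer 0: {S0}
Reachable set: {S0}
Count = 1

1


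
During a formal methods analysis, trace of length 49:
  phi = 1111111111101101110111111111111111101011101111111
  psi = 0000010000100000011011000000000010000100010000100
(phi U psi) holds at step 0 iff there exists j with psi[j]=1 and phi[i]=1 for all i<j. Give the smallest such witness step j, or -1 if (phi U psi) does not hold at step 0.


(phi U psi) at 0: need smallest j with psi[j]=1 and phi[i]=1 for all i in [0,j).
Scan from step 0:
  step 0: phi=1, psi=0 -> continue
  step 1: phi=1, psi=0 -> continue
  step 2: phi=1, psi=0 -> continue
  step 3: phi=1, psi=0 -> continue
  step 5: psi=1 and phi held for [0,5) -> witness found
Witness step = 5

5


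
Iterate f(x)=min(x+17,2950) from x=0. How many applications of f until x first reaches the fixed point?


Step 1: x=0, cap=2950, increment=17
Step 2: x grows by 17 each step until capped at 2950; fixed point is x=2950
Step 3: iterations = ceil(2950/17) = 174

174


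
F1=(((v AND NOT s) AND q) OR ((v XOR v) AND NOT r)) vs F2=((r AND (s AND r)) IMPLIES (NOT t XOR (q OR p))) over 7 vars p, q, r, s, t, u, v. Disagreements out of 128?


F1 = (((v AND NOT s) AND q) OR ((v XOR v) AND NOT r))
F2 = ((r AND (s AND r)) IMPLIES (NOT t XOR (q OR p)))
Evaluate both on each of 128 rows (bits = p,q,r,s,t,u,v):
  row 0 [0000000]: F1=0 F2=1 (differ) -> 1
  row 1 [0000001]: F1=0 F2=1 (differ) -> 1
  row 2 [0000010]: F1=0 F2=1 (differ) -> 1
  row 3 [0000011]: F1=0 F2=1 (differ) -> 1
  row 4 [0000100]: F1=0 F2=1 (differ) -> 1
  (every remaining row is evaluated the same way; all 128 results are listed next)
Full result column, 8 rows per line (p,q,r,s fixed per line; t,u,v runs 000..111 left to right):
  rows 0-7 [p,q,r,s=0000]: 11111111  (ones: 8)
  rows 8-15 [p,q,r,s=0001]: 11111111  (ones: 8)
  rows 16-23 [p,q,r,s=0010]: 11111111  (ones: 8)
  rows 24-31 [p,q,r,s=0011]: 11110000  (ones: 4)
  rows 32-39 [p,q,r,s=0100]: 10101010  (ones: 4)
  rows 40-47 [p,q,r,s=0101]: 11111111  (ones: 8)
  rows 48-55 [p,q,r,s=0110]: 10101010  (ones: 4)
  rows 56-63 [p,q,r,s=0111]: 00001111  (ones: 4)
  rows 64-71 [p,q,r,s=1000]: 11111111  (ones: 8)
  rows 72-79 [p,q,r,s=1001]: 11111111  (ones: 8)
  rows 80-87 [p,q,r,s=1010]: 11111111  (ones: 8)
  rows 88-95 [p,q,r,s=1011]: 00001111  (ones: 4)
  rows 96-103 [p,q,r,s=1100]: 10101010  (ones: 4)
  rows 104-111 [p,q,r,s=1101]: 11111111  (ones: 8)
  rows 112-119 [p,q,r,s=1110]: 10101010  (ones: 4)
  rows 120-127 [p,q,r,s=1111]: 00001111  (ones: 4)
Disagreements = 8+8+8+4+4+8+4+4+8+8+8+4+4+8+4+4 = 96

96


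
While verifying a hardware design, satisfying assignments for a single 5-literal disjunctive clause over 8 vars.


Step 1: Total=2^8=256
Step 2: Unsat when all 5 false: 2^3=8
Step 3: Sat=256-8=248

248


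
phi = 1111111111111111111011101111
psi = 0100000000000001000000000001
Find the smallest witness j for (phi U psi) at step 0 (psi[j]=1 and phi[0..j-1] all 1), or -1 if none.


(phi U psi) at 0: need smallest j with psi[j]=1 and phi[i]=1 for all i in [0,j).
Scan from step 0:
  step 0: phi=1, psi=0 -> continue
  step 1: psi=1 and phi held for [0,1) -> witness found
Witness step = 1

1


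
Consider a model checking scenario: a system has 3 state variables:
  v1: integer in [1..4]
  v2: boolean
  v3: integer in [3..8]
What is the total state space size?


State space = product of domain sizes of all variables.
Domain sizes:
  v1 (integer in [1..4]): 4
  v2 (boolean): 2
  v3 (integer in [3..8]): 6
Product = 4 * 2 * 6 = 48

48


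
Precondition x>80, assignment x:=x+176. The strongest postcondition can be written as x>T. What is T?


Formula: sp(P, x:=E) = exists old_x. (x = E[old_x/x]) AND P[old_x/x] (old_x is the value of x before the assignment; eliminate old_x by solving x = E[old_x/x] for old_x)
Step 1: Precondition P: x>80, i.e. old_x > 80
Step 2: Assignment gives x = old_x + 176, so old_x = x - 176
Step 3: Substitute into P: x - 176 > 80
Step 4: Simplify: x > 80+176 = 256

256


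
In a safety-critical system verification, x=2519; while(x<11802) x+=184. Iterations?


Step 1: x goes from 2519 toward 11802 by 184; the body runs while x<11802, so iterations = ceil((bound-start)/step)
Step 2: Distance=9283
Step 3: ceil(9283/184)=51

51


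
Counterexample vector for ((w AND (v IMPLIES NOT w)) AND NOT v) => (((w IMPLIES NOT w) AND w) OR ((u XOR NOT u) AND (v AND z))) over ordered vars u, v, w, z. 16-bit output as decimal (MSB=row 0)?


F1 = ((w AND (v IMPLIES NOT w)) AND NOT v)
F2 = (((w IMPLIES NOT w) AND w) OR ((u XOR NOT u) AND (v AND z)))
Counterexample to F1=>F2 is where F1=1 and F2=0.
Evaluate each row (bits = u,v,w,z, MSB first):
  row 0 [0000]: F1=0 F2=0 -> F1&~F2 -> 0
  row 1 [0001]: F1=0 F2=0 -> F1&~F2 -> 0
  row 2 [0010]: F1=1 F2=0 -> F1&~F2 -> 1
  row 3 [0011]: F1=1 F2=0 -> F1&~F2 -> 1
  row 4 [0100]: F1=0 F2=0 -> F1&~F2 -> 0
  row 5 [0101]: F1=0 F2=1 -> F1&~F2 -> 0
  row 6 [0110]: F1=0 F2=0 -> F1&~F2 -> 0
  row 7 [0111]: F1=0 F2=1 -> F1&~F2 -> 0
  row 8 [1000]: F1=0 F2=0 -> F1&~F2 -> 0
  row 9 [1001]: F1=0 F2=0 -> F1&~F2 -> 0
  row 10 [1010]: F1=1 F2=0 -> F1&~F2 -> 1
  row 11 [1011]: F1=1 F2=0 -> F1&~F2 -> 1
  row 12 [1100]: F1=0 F2=0 -> F1&~F2 -> 0
  row 13 [1101]: F1=0 F2=1 -> F1&~F2 -> 0
  row 14 [1110]: F1=0 F2=0 -> F1&~F2 -> 0
  row 15 [1111]: F1=0 F2=1 -> F1&~F2 -> 0
Full result column, 4 rows per line (u,v fixed per line; w,z runs 00..11 left to right):
  rows 0-3 [u,v=00]: 0011  = hex 3
  rows 4-7 [u,v=01]: 0000  = hex 0
  rows 8-11 [u,v=10]: 0011  = hex 3
  rows 12-15 [u,v=11]: 0000  = hex 0
Counterexample vector (row 0 .. row 15) = 0011000000110000
Output column grouped in 4s = 0011 0000 0011 0000 = 0x3030
Convert to decimal digit by digit (value = value*16 + digit):
  3 -> 3
  3*16 + 0 = 48
  48*16 + 3 = 771
  771*16 + 0 = 12336
Decimal = 12336

12336


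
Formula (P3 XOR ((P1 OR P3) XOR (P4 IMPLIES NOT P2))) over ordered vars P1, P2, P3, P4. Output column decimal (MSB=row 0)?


Formula: (P3 XOR ((P1 OR P3) XOR (P4 IMPLIES NOT P2))) over P1, P2, P3, P4 (16 rows)
Evaluate each row (bits = P1,P2,P3,P4, MSB first):
  row 0 [0000]: (0 XOR ((0 OR 0) XOR (0 IMPLIES NOT 0))) -> 1
  row 1 [0001]: (0 XOR ((0 OR 0) XOR (1 IMPLIES NOT 0))) -> 1
  row 2 [0010]: (1 XOR ((0 OR 1) XOR (0 IMPLIES NOT 0))) -> 1
  row 3 [0011]: (1 XOR ((0 OR 1) XOR (1 IMPLIES NOT 0))) -> 1
  row 4 [0100]: (0 XOR ((0 OR 0) XOR (0 IMPLIES NOT 1))) -> 1
  row 5 [0101]: (0 XOR ((0 OR 0) XOR (1 IMPLIES NOT 1))) -> 0
  row 6 [0110]: (1 XOR ((0 OR 1) XOR (0 IMPLIES NOT 1))) -> 1
  row 7 [0111]: (1 XOR ((0 OR 1) XOR (1 IMPLIES NOT 1))) -> 0
  row 8 [1000]: (0 XOR ((1 OR 0) XOR (0 IMPLIES NOT 0))) -> 0
  row 9 [1001]: (0 XOR ((1 OR 0) XOR (1 IMPLIES NOT 0))) -> 0
  row 10 [1010]: (1 XOR ((1 OR 1) XOR (0 IMPLIES NOT 0))) -> 1
  row 11 [1011]: (1 XOR ((1 OR 1) XOR (1 IMPLIES NOT 0))) -> 1
  row 12 [1100]: (0 XOR ((1 OR 0) XOR (0 IMPLIES NOT 1))) -> 0
  row 13 [1101]: (0 XOR ((1 OR 0) XOR (1 IMPLIES NOT 1))) -> 1
  row 14 [1110]: (1 XOR ((1 OR 1) XOR (0 IMPLIES NOT 1))) -> 1
  row 15 [1111]: (1 XOR ((1 OR 1) XOR (1 IMPLIES NOT 1))) -> 0
Full result column, 4 rows per line (P1,P2 fixed per line; P3,P4 runs 00..11 left to right):
  rows 0-3 [P1,P2=00]: 1111  = hex F
  rows 4-7 [P1,P2=01]: 1010  = hex A
  rows 8-11 [P1,P2=10]: 0011  = hex 3
  rows 12-15 [P1,P2=11]: 0110  = hex 6
Output column (row 0 .. row 15) = 1111101000110110
Output column grouped in 4s = 1111 1010 0011 0110 = 0xFA36
Convert to decimal digit by digit (value = value*16 + digit):
  F -> 15
  15*16 + 10 (A) = 250
  250*16 + 3 = 4003
  4003*16 + 6 = 64054
Decimal = 64054

64054
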